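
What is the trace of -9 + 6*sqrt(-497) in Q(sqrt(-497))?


Tr(a + b*sqrt(d)) = (a + b*sqrt(d)) + (a - b*sqrt(d)) = 2a
= 2 * (-9)
= -18

-18


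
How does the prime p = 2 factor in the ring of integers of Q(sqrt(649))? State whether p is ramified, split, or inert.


K = Q(sqrt(649)). Since d mod 4 = 1, disc(K) = 649.
Check p | disc: 649 mod 2 = 1.
p=2 does not divide disc (d is 1 mod 4). 2 splits iff d = 1 mod 8.
d mod 8 = 1, so (d/2) = 1.
(d/p) = 1, so p splits: (p) = P*P' with e=1, f=1, g=2.
Therefore p is split.

split


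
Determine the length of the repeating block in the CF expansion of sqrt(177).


Run the CF algorithm for sqrt(177).
a_0 = floor(sqrt(177)) = 13; set m_0=0, q_0=1.
Recurrence: m' = q*a - m,  q' = (d - m'^2)/q,  a' = floor((a_0 + m')/q').
  step 1: m=13, q=8, a=3
  step 2: m=11, q=7, a=3
  step 3: m=10, q=11, a=2
  step 4: m=12, q=3, a=8
  step 5: m=12, q=11, a=2
  step 6: m=10, q=7, a=3
  step 7: m=11, q=8, a=3
  step 8: m=13, q=1, a=26
a_8 = 2*a_0 = 26, so the period closes here.
sqrt(177) = [13; 3, 3, 2, 8, 2, 3, 3, 26]
Period length = 8

8


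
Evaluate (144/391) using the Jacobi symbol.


Compute (144/391) via quadratic reciprocity:
  pull out 2: (2/391) = +1  (since 391 mod 8 = 7)
  pull out 2: (2/391) = +1  (since 391 mod 8 = 7)
  pull out 2: (2/391) = +1  (since 391 mod 8 = 7)
  pull out 2: (2/391) = +1  (since 391 mod 8 = 7)
  reciprocity: (9/391) -> +(391/9)
  reduce: (4/9)
  pull out 2: (2/9) = +1  (since 9 mod 8 = 1)
  pull out 2: (2/9) = +1  (since 9 mod 8 = 1)
  (1/9) = 1
Product of signs = 1

1


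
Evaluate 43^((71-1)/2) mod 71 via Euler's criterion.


p = 71 is prime and the exponent is (p-1)/2 = 35, so by Euler's criterion 43^35 = (43/71) = +1 or -1 mod 71.
Compute by square-and-multiply:
  35 = 32 + 2 + 1 (binary 100011)
  Repeated squaring mod 71: 43^1 = 43, 43^2 = 3, 43^4 = 9, 43^8 = 10, 43^16 = 29, 43^32 = 60
  43^35 = 43^32 * 43^2 * 43^1 = 60 * 3 * 43 mod 71
    60 * 3 = 180 = 38 mod 71
    38 * 43 = 1634 = 1 mod 71
  43^35 = 1 mod 71
Result 1: 43 is a quadratic residue mod 71.
43^35 mod 71 = 1

1


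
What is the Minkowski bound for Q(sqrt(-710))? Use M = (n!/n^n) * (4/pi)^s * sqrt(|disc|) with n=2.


d = -710, d mod 4 = 2, so disc(K) = 4d = -2840; |disc(K)| = 2840
Imaginary quadratic field, so n = 2, s = r2 = 1, r1 = 0
M = (n!/n^n) * (4/pi)^s * sqrt(|disc(K)|) = (2!/2^2) * (4/pi)^1 * sqrt(2840)
= 0.5 * 1.273240 * 53.291650
= 33.9265

33.9265


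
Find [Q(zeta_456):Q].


The degree equals Euler's totient phi(456).
456 = 2^3 * 3 * 19
phi(456) = 144

144


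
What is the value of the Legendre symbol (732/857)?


p = 857 is prime, so compute (732/857) with the reciprocity algorithm (Jacobi-symbol steps: pull out 2s via (2/n), flip via reciprocity, reduce):
  pull out 2: (2/857) = +1  (since 857 mod 8 = 1)
  pull out 2: (2/857) = +1  (since 857 mod 8 = 1)
  reciprocity: (183/857) -> +(857/183)
  reduce: (125/183)
  reciprocity: (125/183) -> +(183/125)
  reduce: (58/125)
  pull out 2: (2/125) = -1  (since 125 mod 8 = 5)
  reciprocity: (29/125) -> +(125/29)
  reduce: (9/29)
  reciprocity: (9/29) -> +(29/9)
  reduce: (2/9)
  pull out 2: (2/9) = +1  (since 9 mod 8 = 1)
  (1/9) = 1
Product of signs = -1
(732/857) = -1

-1


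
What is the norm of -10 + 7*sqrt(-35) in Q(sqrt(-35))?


N(a + b*sqrt(d)) = a^2 - d*b^2
= (-10)^2 - (-35)*(7)^2
= 100 + 1715
= 1815

1815


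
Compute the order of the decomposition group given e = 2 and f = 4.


|D_P| = e * f
= 2 * 4
= 8

8


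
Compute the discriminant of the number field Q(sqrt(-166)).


For K = Q(sqrt(d)) with d squarefree: disc(K) = d if d = 1 mod 4, and disc(K) = 4d if d = 2 or 3 mod 4.
Here d = -166, and d mod 4 = 2.
d = 2 mod 4, not 1 (O_K = Z[sqrt(d)]), so disc(K) = 4d = 4 * (-166) = -664

-664


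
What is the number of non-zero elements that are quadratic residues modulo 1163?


For prime p, the number of non-zero quadratic residues is (p-1)/2.
= (1163-1)/2
= 581

581


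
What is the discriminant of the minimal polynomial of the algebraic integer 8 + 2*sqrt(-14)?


The element 8 + 2*sqrt(-14) has minimal polynomial:
x^2 - 16*x + 120
Discriminant = (-16)^2 - 4*(120)
= 256 - 480
= -224

-224


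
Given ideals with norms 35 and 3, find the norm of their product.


N(IJ) = N(I) * N(J)
= 35 * 3
= 105

105


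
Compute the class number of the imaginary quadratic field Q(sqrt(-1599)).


K = Q(sqrt(-1599)). d mod 4 = 1, so D = disc(K) = d = -1599
h(K) equals the number of primitive reduced positive-definite forms (a, b, c) = a*x^2 + b*x*y + c*y^2 with b^2 - 4ac = D,
where reduced means |b| <= a <= c, with b >= 0 whenever |b| = a or a = c, and primitive means gcd(a, b, c) = 1.
Reduced forces 3a^2 <= |D| = 1599, so 1 <= a <= 23; b must have the parity of D, and c = (b^2 - D)/(4a) must be an integer >= a.
Enumerate a = 1..23, b in [-a, a]:
  a=1: (1, 1, 400)  [1]
  a=2: (2, -1, 200), (2, 1, 200)  [2]
  a=3: (3, 3, 134)  [1]
  a=4: (4, -1, 100), (4, 1, 100)  [2]
  a=5: (5, -1, 80), (5, 1, 80)  [2]
  a=6: (6, -3, 67), (6, 3, 67)  [2]
  a=7: (7, -5, 58), (7, 5, 58)  [2]
  a=8: (8, -1, 50), (8, 1, 50)  [2]
  a=9: none
  a=10: (10, -9, 42), (10, -1, 40), (10, 1, 40), (10, 9, 42)  [4]
  a=11: none
  a=12: (12, -9, 35), (12, 9, 35)  [2]
  a=13: (13, 13, 34)  [1]
  a=14: (14, -9, 30), (14, -5, 29), (14, 5, 29), (14, 9, 30)  [4]
  a=15: (15, -9, 28), (15, 9, 28)  [2]
  a=16: (16, -1, 25), (16, 1, 25)  [2]
  a=17: (17, -13, 26), (17, 13, 26)  [2]
  a=18: none
  a=19: (19, -15, 24), (19, 15, 24)  [2]
  a=20: (20, -9, 21), (20, 1, 20), (20, 9, 21)  [3]
  a=21..23: none
Total reduced forms: 1 + 2 + 1 + 2 + 2 + 2 + 2 + 2 + 4 + 2 + 1 + 4 + 2 + 2 + 2 + 2 + 3 = 36
h = 36

36


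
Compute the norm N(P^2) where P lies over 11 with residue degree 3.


N(P^a) = p^(a*f)
= 11^(2*3)
= 11^6
= 1771561

1771561


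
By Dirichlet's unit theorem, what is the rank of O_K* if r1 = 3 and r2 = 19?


By Dirichlet's unit theorem:
rank = r1 + r2 - 1
= 3 + 19 - 1
= 21

21


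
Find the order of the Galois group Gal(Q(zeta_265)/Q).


|Gal(Q(zeta_265)/Q)| = phi(265)
= 208

208


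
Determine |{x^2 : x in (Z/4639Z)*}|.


For prime p, the number of non-zero quadratic residues is (p-1)/2.
= (4639-1)/2
= 2319

2319


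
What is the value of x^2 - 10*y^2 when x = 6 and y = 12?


x^2 - d*y^2
= 6^2 - 10*12^2
= 36 - 1440
= -1404

-1404


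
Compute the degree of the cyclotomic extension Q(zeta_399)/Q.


The degree equals Euler's totient phi(399).
399 = 3 * 7 * 19
phi(399) = 216

216


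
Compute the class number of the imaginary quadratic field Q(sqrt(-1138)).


K = Q(sqrt(-1138)). d mod 4 = 2, so D = disc(K) = 4d = -4552
h(K) equals the number of primitive reduced positive-definite forms (a, b, c) = a*x^2 + b*x*y + c*y^2 with b^2 - 4ac = D,
where reduced means |b| <= a <= c, with b >= 0 whenever |b| = a or a = c, and primitive means gcd(a, b, c) = 1.
Reduced forces 3a^2 <= |D| = 4552, so 1 <= a <= 38; b must have the parity of D, and c = (b^2 - D)/(4a) must be an integer >= a.
Enumerate a = 1..38, b in [-a, a]:
  a=1: (1, 0, 1138)  [1]
  a=2: (2, 0, 569)  [1]
  a=3..16: none
  a=17: (17, -2, 67), (17, 2, 67)  [2]
  a=18..22: none
  a=23: (23, -18, 53), (23, 18, 53)  [2]
  a=24..28: none
  a=29: (29, -28, 46), (29, 28, 46)  [2]
  a=30: none
  a=31: (31, -6, 37), (31, 6, 37)  [2]
  a=32..33: none
  a=34: (34, -32, 41), (34, 32, 41)  [2]
  a=35..38: none
Total reduced forms: 1 + 1 + 2 + 2 + 2 + 2 + 2 = 12
h = 12

12


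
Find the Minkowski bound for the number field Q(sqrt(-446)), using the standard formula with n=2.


d = -446, d mod 4 = 2, so disc(K) = 4d = -1784; |disc(K)| = 1784
Imaginary quadratic field, so n = 2, s = r2 = 1, r1 = 0
M = (n!/n^n) * (4/pi)^s * sqrt(|disc(K)|) = (2!/2^2) * (4/pi)^1 * sqrt(1784)
= 0.5 * 1.273240 * 42.237424
= 26.8892

26.8892


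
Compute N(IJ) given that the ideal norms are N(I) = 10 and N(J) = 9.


N(IJ) = N(I) * N(J)
= 10 * 9
= 90

90


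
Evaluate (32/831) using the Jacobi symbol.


Compute (32/831) via quadratic reciprocity:
  pull out 2: (2/831) = +1  (since 831 mod 8 = 7)
  pull out 2: (2/831) = +1  (since 831 mod 8 = 7)
  pull out 2: (2/831) = +1  (since 831 mod 8 = 7)
  pull out 2: (2/831) = +1  (since 831 mod 8 = 7)
  pull out 2: (2/831) = +1  (since 831 mod 8 = 7)
  (1/831) = 1
Product of signs = 1

1


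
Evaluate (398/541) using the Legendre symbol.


p = 541 is prime, so compute (398/541) with the reciprocity algorithm (Jacobi-symbol steps: pull out 2s via (2/n), flip via reciprocity, reduce):
  pull out 2: (2/541) = -1  (since 541 mod 8 = 5)
  reciprocity: (199/541) -> +(541/199)
  reduce: (143/199)
  reciprocity: (143/199) -> -(199/143)
  reduce: (56/143)
  pull out 2: (2/143) = +1  (since 143 mod 8 = 7)
  pull out 2: (2/143) = +1  (since 143 mod 8 = 7)
  pull out 2: (2/143) = +1  (since 143 mod 8 = 7)
  reciprocity: (7/143) -> -(143/7)
  reduce: (3/7)
  reciprocity: (3/7) -> -(7/3)
  reduce: (1/3)
  (1/3) = 1
Product of signs = 1
(398/541) = 1

1


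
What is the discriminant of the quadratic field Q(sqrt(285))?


For K = Q(sqrt(d)) with d squarefree: disc(K) = d if d = 1 mod 4, and disc(K) = 4d if d = 2 or 3 mod 4.
Here d = 285, and d mod 4 = 1.
d = 1 mod 4 (O_K = Z[(1+sqrt(d))/2]), so disc(K) = d = 285

285


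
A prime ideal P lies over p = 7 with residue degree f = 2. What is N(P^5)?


N(P^a) = p^(a*f)
= 7^(5*2)
= 7^10
= 282475249

282475249


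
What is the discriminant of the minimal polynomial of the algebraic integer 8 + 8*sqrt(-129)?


The element 8 + 8*sqrt(-129) has minimal polynomial:
x^2 - 16*x + 8320
Discriminant = (-16)^2 - 4*(8320)
= 256 - 33280
= -33024

-33024


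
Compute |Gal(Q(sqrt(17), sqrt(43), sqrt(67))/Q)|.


The 3 square roots of distinct primes are multiplicatively independent over Q,
so [K:Q] = 2^3 and Gal(K/Q) is isomorphic to (Z/2Z)^3.
|Gal| = 2^3 = 8

8


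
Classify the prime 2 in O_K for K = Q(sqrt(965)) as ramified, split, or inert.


K = Q(sqrt(965)). Since d mod 4 = 1, disc(K) = 965.
Check p | disc: 965 mod 2 = 1.
p=2 does not divide disc (d is 1 mod 4). 2 splits iff d = 1 mod 8.
d mod 8 = 5, so (d/2) = -1.
(d/p) = -1, so p is inert: (p) stays prime with e=1, f=2, g=1.
Therefore p is inert.

inert


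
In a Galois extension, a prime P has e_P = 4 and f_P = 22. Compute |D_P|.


|D_P| = e * f
= 4 * 22
= 88

88


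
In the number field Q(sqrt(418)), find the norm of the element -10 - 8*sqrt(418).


N(a + b*sqrt(d)) = a^2 - d*b^2
= (-10)^2 - (418)*(-8)^2
= 100 - 26752
= -26652

-26652


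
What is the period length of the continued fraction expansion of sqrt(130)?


Run the CF algorithm for sqrt(130).
a_0 = floor(sqrt(130)) = 11; set m_0=0, q_0=1.
Recurrence: m' = q*a - m,  q' = (d - m'^2)/q,  a' = floor((a_0 + m')/q').
  step 1: m=11, q=9, a=2
  step 2: m=7, q=9, a=2
  step 3: m=11, q=1, a=22
a_3 = 2*a_0 = 22, so the period closes here.
sqrt(130) = [11; 2, 2, 22]
Period length = 3

3


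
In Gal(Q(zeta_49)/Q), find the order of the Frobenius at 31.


The Frobenius at p in Gal(Q(zeta_n)/Q) = (Z/nZ)* is the class of p, so its order is ord_49(31), the smallest k >= 1 with 31^k = 1 mod 49.
n = 49 = 7^2, phi(49) = 42; the order divides phi(n).
Divisors of 42: 1, 2, 3, 6, 7, 14, 21, 42
Repeated squaring mod 49: 31^1 = 31, 31^2 = 30, 31^4 = 18, 31^8 = 30, 31^16 = 18, 31^32 = 30
Test divisors in increasing order:
  k=1: 31^1 = 31 mod 49
  k=2: 31^2 = 30 mod 49
  k=3: 31^3 = 30 * 31 = 48 mod 49
  k=6: 31^6 = 18 * 30 = 1 mod 49  <- first divisor giving 1
Order = 6

6


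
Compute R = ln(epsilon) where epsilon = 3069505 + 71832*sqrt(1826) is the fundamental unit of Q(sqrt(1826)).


epsilon = 3069505 + 71832*sqrt(1826)
= 6.1390e+06
R = ln(6.1390e+06)
= 15.6302

15.6302


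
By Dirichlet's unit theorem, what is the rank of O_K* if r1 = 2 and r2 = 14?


By Dirichlet's unit theorem:
rank = r1 + r2 - 1
= 2 + 14 - 1
= 15

15


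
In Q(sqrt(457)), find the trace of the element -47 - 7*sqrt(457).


Tr(a + b*sqrt(d)) = (a + b*sqrt(d)) + (a - b*sqrt(d)) = 2a
= 2 * (-47)
= -94

-94


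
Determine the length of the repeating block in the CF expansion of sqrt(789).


Run the CF algorithm for sqrt(789).
a_0 = floor(sqrt(789)) = 28; set m_0=0, q_0=1.
Recurrence: m' = q*a - m,  q' = (d - m'^2)/q,  a' = floor((a_0 + m')/q').
  step 1: m=28, q=5, a=11
  step 2: m=27, q=12, a=4
  step 3: m=21, q=29, a=1
  step 4: m=8, q=25, a=1
  step 5: m=17, q=20, a=2
  step 6: m=23, q=13, a=3
  step 7: m=16, q=41, a=1
  step 8: m=25, q=4, a=13
  step 9: m=27, q=15, a=3
  step 10: m=18, q=31, a=1
  step 11: m=13, q=20, a=2
  step 12: m=27, q=3, a=18
  step 13: m=27, q=20, a=2
  step 14: m=13, q=31, a=1
  step 15: m=18, q=15, a=3
  step 16: m=27, q=4, a=13
  step 17: m=25, q=41, a=1
  step 18: m=16, q=13, a=3
  step 19: m=23, q=20, a=2
  step 20: m=17, q=25, a=1
  step 21: m=8, q=29, a=1
  step 22: m=21, q=12, a=4
  step 23: m=27, q=5, a=11
  step 24: m=28, q=1, a=56
a_24 = 2*a_0 = 56, so the period closes here.
sqrt(789) = [28; 11, 4, 1, 1, 2, 3, 1, 13, 3, 1, 2, 18, 2, 1, 3, 13, 1, 3, 2, 1, 1, 4, 11, 56]
Period length = 24

24


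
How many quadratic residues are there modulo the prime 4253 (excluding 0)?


For prime p, the number of non-zero quadratic residues is (p-1)/2.
= (4253-1)/2
= 2126

2126


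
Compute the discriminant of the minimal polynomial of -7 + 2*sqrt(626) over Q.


The element -7 + 2*sqrt(626) has minimal polynomial:
x^2 + 14*x - 2455
Discriminant = (14)^2 - 4*(-2455)
= 196 + 9820
= 10016

10016


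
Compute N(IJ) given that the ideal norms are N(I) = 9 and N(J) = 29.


N(IJ) = N(I) * N(J)
= 9 * 29
= 261

261


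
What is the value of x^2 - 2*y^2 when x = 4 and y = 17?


x^2 - d*y^2
= 4^2 - 2*17^2
= 16 - 578
= -562

-562


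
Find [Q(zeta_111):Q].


The degree equals Euler's totient phi(111).
111 = 3 * 37
phi(111) = 72

72


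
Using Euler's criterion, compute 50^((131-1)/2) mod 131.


p = 131 is prime and the exponent is (p-1)/2 = 65, so by Euler's criterion 50^65 = (50/131) = +1 or -1 mod 131.
Compute by square-and-multiply:
  65 = 64 + 1 (binary 1000001)
  Repeated squaring mod 131: 50^1 = 50, 50^2 = 11, 50^4 = 121, 50^8 = 100, 50^16 = 44, 50^32 = 102, 50^64 = 55
  50^65 = 50^64 * 50^1 = 55 * 50 mod 131
    55 * 50 = 2750 = 130 mod 131
  50^65 = 130 mod 131
Result 130 = p - 1 = -1 mod 131: 50 is a quadratic non-residue mod 131. As a residue in [0, p-1] the value is 130.
50^65 mod 131 = 130

130


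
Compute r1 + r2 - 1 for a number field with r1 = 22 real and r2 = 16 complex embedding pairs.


By Dirichlet's unit theorem:
rank = r1 + r2 - 1
= 22 + 16 - 1
= 37

37


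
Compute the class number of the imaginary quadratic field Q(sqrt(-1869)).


K = Q(sqrt(-1869)). d mod 4 = 3, so D = disc(K) = 4d = -7476
h(K) equals the number of primitive reduced positive-definite forms (a, b, c) = a*x^2 + b*x*y + c*y^2 with b^2 - 4ac = D,
where reduced means |b| <= a <= c, with b >= 0 whenever |b| = a or a = c, and primitive means gcd(a, b, c) = 1.
Reduced forces 3a^2 <= |D| = 7476, so 1 <= a <= 49; b must have the parity of D, and c = (b^2 - D)/(4a) must be an integer >= a.
Enumerate a = 1..49, b in [-a, a]:
  a=1: (1, 0, 1869)  [1]
  a=2: (2, 2, 935)  [1]
  a=3: (3, 0, 623)  [1]
  a=4: none
  a=5: (5, -2, 374), (5, 2, 374)  [2]
  a=6: (6, 6, 313)  [1]
  a=7: (7, 0, 267)  [1]
  a=8..9: none
  a=10: (10, -2, 187), (10, 2, 187)  [2]
  a=11: (11, -2, 170), (11, 2, 170)  [2]
  a=12: none
  a=13: (13, -8, 145), (13, 8, 145)  [2]
  a=14: (14, 14, 137)  [1]
  a=15: (15, -12, 127), (15, 12, 127)  [2]
  a=16: none
  a=17: (17, -2, 110), (17, 2, 110)  [2]
  a=18..20: none
  a=21: (21, 0, 89)  [1]
  a=22: (22, -2, 85), (22, 2, 85)  [2]
  a=23..24: none
  a=25: (25, -18, 78), (25, 18, 78)  [2]
  a=26: (26, -18, 75), (26, 18, 75)  [2]
  a=27..28: none
  a=29: (29, -8, 65), (29, 8, 65)  [2]
  a=30: (30, -18, 65), (30, 18, 65)  [2]
  a=31..32: none
  a=33: (33, -24, 61), (33, 24, 61)  [2]
  a=34: (34, -2, 55), (34, 2, 55)  [2]
  a=35: (35, -28, 59), (35, 28, 59)  [2]
  a=36..38: none
  a=39: (39, -18, 50), (39, 18, 50)  [2]
  a=40..41: none
  a=42: (42, 42, 55)  [1]
  a=43: (43, -36, 51), (43, 36, 51)  [2]
  a=44..49: none
Total reduced forms: 1 + 1 + 1 + 2 + 1 + 1 + 2 + 2 + 2 + 1 + 2 + 2 + 1 + 2 + 2 + 2 + 2 + 2 + 2 + 2 + 2 + 2 + 1 + 2 = 40
h = 40

40


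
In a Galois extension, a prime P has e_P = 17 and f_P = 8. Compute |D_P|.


|D_P| = e * f
= 17 * 8
= 136

136


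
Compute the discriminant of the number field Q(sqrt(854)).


For K = Q(sqrt(d)) with d squarefree: disc(K) = d if d = 1 mod 4, and disc(K) = 4d if d = 2 or 3 mod 4.
Here d = 854, and d mod 4 = 2.
d = 2 mod 4, not 1 (O_K = Z[sqrt(d)]), so disc(K) = 4d = 4 * (854) = 3416

3416


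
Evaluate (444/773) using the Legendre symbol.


p = 773 is prime, so compute (444/773) with the reciprocity algorithm (Jacobi-symbol steps: pull out 2s via (2/n), flip via reciprocity, reduce):
  pull out 2: (2/773) = -1  (since 773 mod 8 = 5)
  pull out 2: (2/773) = -1  (since 773 mod 8 = 5)
  reciprocity: (111/773) -> +(773/111)
  reduce: (107/111)
  reciprocity: (107/111) -> -(111/107)
  reduce: (4/107)
  pull out 2: (2/107) = -1  (since 107 mod 8 = 3)
  pull out 2: (2/107) = -1  (since 107 mod 8 = 3)
  (1/107) = 1
Product of signs = -1
(444/773) = -1

-1


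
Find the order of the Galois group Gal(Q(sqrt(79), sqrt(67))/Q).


The 2 square roots of distinct primes are multiplicatively independent over Q,
so [K:Q] = 2^2 and Gal(K/Q) is isomorphic to (Z/2Z)^2.
|Gal| = 2^2 = 4

4


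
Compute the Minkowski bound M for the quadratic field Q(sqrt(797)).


d = 797, d mod 4 = 1, so disc(K) = d = 797; |disc(K)| = 797
Real quadratic field, so n = 2, s = r2 = 0, r1 = 2
M = (n!/n^n) * (4/pi)^s * sqrt(|disc(K)|) = (2!/2^2) * (4/pi)^0 * sqrt(797)
= 0.5 * 1.000000 * 28.231188
= 14.1156

14.1156


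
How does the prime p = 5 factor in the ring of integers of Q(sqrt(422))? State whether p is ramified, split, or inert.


K = Q(sqrt(422)). Since d mod 4 = 2, disc(K) = 1688.
Check p | disc: 1688 mod 5 = 3.
p does not divide disc. Compute Legendre symbol (d/p):
2^((5-1)/2) mod 5 = -1
(d/p) = -1, so p is inert: (p) stays prime with e=1, f=2, g=1.
Therefore p is inert.

inert


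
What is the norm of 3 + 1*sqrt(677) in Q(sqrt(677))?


N(a + b*sqrt(d)) = a^2 - d*b^2
= (3)^2 - (677)*(1)^2
= 9 - 677
= -668

-668


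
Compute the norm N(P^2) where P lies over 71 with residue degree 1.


N(P^a) = p^(a*f)
= 71^(2*1)
= 71^2
= 5041

5041


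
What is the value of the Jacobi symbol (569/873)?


Compute (569/873) via quadratic reciprocity:
  reciprocity: (569/873) -> +(873/569)
  reduce: (304/569)
  pull out 2: (2/569) = +1  (since 569 mod 8 = 1)
  pull out 2: (2/569) = +1  (since 569 mod 8 = 1)
  pull out 2: (2/569) = +1  (since 569 mod 8 = 1)
  pull out 2: (2/569) = +1  (since 569 mod 8 = 1)
  reciprocity: (19/569) -> +(569/19)
  reduce: (18/19)
  pull out 2: (2/19) = -1  (since 19 mod 8 = 3)
  reciprocity: (9/19) -> +(19/9)
  reduce: (1/9)
  (1/9) = 1
Product of signs = -1

-1


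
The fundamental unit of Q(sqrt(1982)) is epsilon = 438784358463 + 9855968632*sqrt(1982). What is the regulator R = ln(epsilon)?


epsilon = 438784358463 + 9855968632*sqrt(1982)
= 8.7757e+11
R = ln(8.7757e+11)
= 27.5004

27.5004


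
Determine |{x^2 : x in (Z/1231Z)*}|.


For prime p, the number of non-zero quadratic residues is (p-1)/2.
= (1231-1)/2
= 615

615


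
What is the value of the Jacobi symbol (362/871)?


Compute (362/871) via quadratic reciprocity:
  pull out 2: (2/871) = +1  (since 871 mod 8 = 7)
  reciprocity: (181/871) -> +(871/181)
  reduce: (147/181)
  reciprocity: (147/181) -> +(181/147)
  reduce: (34/147)
  pull out 2: (2/147) = -1  (since 147 mod 8 = 3)
  reciprocity: (17/147) -> +(147/17)
  reduce: (11/17)
  reciprocity: (11/17) -> +(17/11)
  reduce: (6/11)
  pull out 2: (2/11) = -1  (since 11 mod 8 = 3)
  reciprocity: (3/11) -> -(11/3)
  reduce: (2/3)
  pull out 2: (2/3) = -1  (since 3 mod 8 = 3)
  (1/3) = 1
Product of signs = 1

1


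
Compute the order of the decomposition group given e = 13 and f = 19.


|D_P| = e * f
= 13 * 19
= 247

247


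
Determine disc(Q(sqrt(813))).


For K = Q(sqrt(d)) with d squarefree: disc(K) = d if d = 1 mod 4, and disc(K) = 4d if d = 2 or 3 mod 4.
Here d = 813, and d mod 4 = 1.
d = 1 mod 4 (O_K = Z[(1+sqrt(d))/2]), so disc(K) = d = 813

813


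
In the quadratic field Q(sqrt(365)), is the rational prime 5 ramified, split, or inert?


K = Q(sqrt(365)). Since d mod 4 = 1, disc(K) = 365.
Check p | disc: 365 mod 5 = 0.
p divides disc, so p ramifies: (p) = P^2 with e=2, f=1, g=1.
Therefore p is ramified.

ramified


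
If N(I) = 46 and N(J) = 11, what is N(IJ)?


N(IJ) = N(I) * N(J)
= 46 * 11
= 506

506


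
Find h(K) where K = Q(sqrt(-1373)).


K = Q(sqrt(-1373)). d mod 4 = 3, so D = disc(K) = 4d = -5492
h(K) equals the number of primitive reduced positive-definite forms (a, b, c) = a*x^2 + b*x*y + c*y^2 with b^2 - 4ac = D,
where reduced means |b| <= a <= c, with b >= 0 whenever |b| = a or a = c, and primitive means gcd(a, b, c) = 1.
Reduced forces 3a^2 <= |D| = 5492, so 1 <= a <= 42; b must have the parity of D, and c = (b^2 - D)/(4a) must be an integer >= a.
Enumerate a = 1..42, b in [-a, a]:
  a=1: (1, 0, 1373)  [1]
  a=2: (2, 2, 687)  [1]
  a=3: (3, -2, 458), (3, 2, 458)  [2]
  a=4..5: none
  a=6: (6, -2, 229), (6, 2, 229)  [2]
  a=7..8: none
  a=9: (9, -4, 153), (9, 4, 153)  [2]
  a=10..16: none
  a=17: (17, -4, 81), (17, 4, 81)  [2]
  a=18: (18, -14, 79), (18, 14, 79)  [2]
  a=19..26: none
  a=27: (27, -4, 51), (27, 4, 51)  [2]
  a=28..33: none
  a=34: (34, -30, 47), (34, 30, 47)  [2]
  a=35..36: none
  a=37: (37, -24, 41), (37, 24, 41)  [2]
  a=38..42: none
Total reduced forms: 1 + 1 + 2 + 2 + 2 + 2 + 2 + 2 + 2 + 2 = 18
h = 18

18


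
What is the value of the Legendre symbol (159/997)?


p = 997 is prime, so compute (159/997) with the reciprocity algorithm (Jacobi-symbol steps: pull out 2s via (2/n), flip via reciprocity, reduce):
  reciprocity: (159/997) -> +(997/159)
  reduce: (43/159)
  reciprocity: (43/159) -> -(159/43)
  reduce: (30/43)
  pull out 2: (2/43) = -1  (since 43 mod 8 = 3)
  reciprocity: (15/43) -> -(43/15)
  reduce: (13/15)
  reciprocity: (13/15) -> +(15/13)
  reduce: (2/13)
  pull out 2: (2/13) = -1  (since 13 mod 8 = 5)
  (1/13) = 1
Product of signs = 1
(159/997) = 1

1


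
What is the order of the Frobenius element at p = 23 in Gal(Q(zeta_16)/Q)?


The Frobenius at p in Gal(Q(zeta_n)/Q) = (Z/nZ)* is the class of p, so its order is ord_16(23), the smallest k >= 1 with 23^k = 1 mod 16.
n = 16 = 2^4, phi(16) = 8; the order divides phi(n).
Divisors of 8: 1, 2, 4, 8
Repeated squaring mod 16: 23^1 = 7, 23^2 = 1, 23^4 = 1, 23^8 = 1
Test divisors in increasing order:
  k=1: 23^1 = 7 mod 16
  k=2: 23^2 = 1 mod 16  <- first divisor giving 1
Order = 2

2


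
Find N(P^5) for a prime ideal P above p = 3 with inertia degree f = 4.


N(P^a) = p^(a*f)
= 3^(5*4)
= 3^20
= 3486784401

3486784401


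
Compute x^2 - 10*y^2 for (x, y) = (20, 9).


x^2 - d*y^2
= 20^2 - 10*9^2
= 400 - 810
= -410

-410


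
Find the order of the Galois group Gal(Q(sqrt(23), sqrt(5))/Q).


The 2 square roots of distinct primes are multiplicatively independent over Q,
so [K:Q] = 2^2 and Gal(K/Q) is isomorphic to (Z/2Z)^2.
|Gal| = 2^2 = 4

4


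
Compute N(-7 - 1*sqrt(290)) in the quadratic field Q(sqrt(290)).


N(a + b*sqrt(d)) = a^2 - d*b^2
= (-7)^2 - (290)*(-1)^2
= 49 - 290
= -241

-241


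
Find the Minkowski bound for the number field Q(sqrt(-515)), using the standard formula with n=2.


d = -515, d mod 4 = 1, so disc(K) = d = -515; |disc(K)| = 515
Imaginary quadratic field, so n = 2, s = r2 = 1, r1 = 0
M = (n!/n^n) * (4/pi)^s * sqrt(|disc(K)|) = (2!/2^2) * (4/pi)^1 * sqrt(515)
= 0.5 * 1.273240 * 22.693611
= 14.4472

14.4472


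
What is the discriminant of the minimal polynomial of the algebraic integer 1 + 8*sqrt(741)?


The element 1 + 8*sqrt(741) has minimal polynomial:
x^2 - 2*x - 47423
Discriminant = (-2)^2 - 4*(-47423)
= 4 + 189692
= 189696

189696


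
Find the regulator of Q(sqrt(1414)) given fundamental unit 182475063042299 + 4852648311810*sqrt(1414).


epsilon = 182475063042299 + 4852648311810*sqrt(1414)
= 3.6495e+14
R = ln(3.6495e+14)
= 33.5308

33.5308


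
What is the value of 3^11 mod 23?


p = 23 is prime and the exponent is (p-1)/2 = 11, so by Euler's criterion 3^11 = (3/23) = +1 or -1 mod 23.
Compute by square-and-multiply:
  11 = 8 + 2 + 1 (binary 1011)
  Repeated squaring mod 23: 3^1 = 3, 3^2 = 9, 3^4 = 12, 3^8 = 6
  3^11 = 3^8 * 3^2 * 3^1 = 6 * 9 * 3 mod 23
    6 * 9 = 54 = 8 mod 23
    8 * 3 = 24 = 1 mod 23
  3^11 = 1 mod 23
Result 1: 3 is a quadratic residue mod 23.
3^11 mod 23 = 1

1


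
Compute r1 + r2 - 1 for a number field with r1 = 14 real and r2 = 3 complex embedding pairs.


By Dirichlet's unit theorem:
rank = r1 + r2 - 1
= 14 + 3 - 1
= 16

16


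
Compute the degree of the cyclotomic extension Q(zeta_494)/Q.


The degree equals Euler's totient phi(494).
494 = 2 * 13 * 19
phi(494) = 216

216


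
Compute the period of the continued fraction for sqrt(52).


Run the CF algorithm for sqrt(52).
a_0 = floor(sqrt(52)) = 7; set m_0=0, q_0=1.
Recurrence: m' = q*a - m,  q' = (d - m'^2)/q,  a' = floor((a_0 + m')/q').
  step 1: m=7, q=3, a=4
  step 2: m=5, q=9, a=1
  step 3: m=4, q=4, a=2
  step 4: m=4, q=9, a=1
  step 5: m=5, q=3, a=4
  step 6: m=7, q=1, a=14
a_6 = 2*a_0 = 14, so the period closes here.
sqrt(52) = [7; 4, 1, 2, 1, 4, 14]
Period length = 6

6


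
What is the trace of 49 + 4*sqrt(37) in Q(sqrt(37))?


Tr(a + b*sqrt(d)) = (a + b*sqrt(d)) + (a - b*sqrt(d)) = 2a
= 2 * (49)
= 98

98


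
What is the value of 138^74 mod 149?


p = 149 is prime and the exponent is (p-1)/2 = 74, so by Euler's criterion 138^74 = (138/149) = +1 or -1 mod 149.
Compute by square-and-multiply:
  74 = 64 + 8 + 2 (binary 1001010)
  Repeated squaring mod 149: 138^1 = 138, 138^2 = 121, 138^4 = 39, 138^8 = 31, 138^16 = 67, 138^32 = 19, 138^64 = 63
  138^74 = 138^64 * 138^8 * 138^2 = 63 * 31 * 121 mod 149
    63 * 31 = 1953 = 16 mod 149
    16 * 121 = 1936 = 148 mod 149
  138^74 = 148 mod 149
Result 148 = p - 1 = -1 mod 149: 138 is a quadratic non-residue mod 149. As a residue in [0, p-1] the value is 148.
138^74 mod 149 = 148

148


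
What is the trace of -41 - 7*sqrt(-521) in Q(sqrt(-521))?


Tr(a + b*sqrt(d)) = (a + b*sqrt(d)) + (a - b*sqrt(d)) = 2a
= 2 * (-41)
= -82

-82


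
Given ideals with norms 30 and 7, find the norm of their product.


N(IJ) = N(I) * N(J)
= 30 * 7
= 210

210


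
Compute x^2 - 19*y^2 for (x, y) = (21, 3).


x^2 - d*y^2
= 21^2 - 19*3^2
= 441 - 171
= 270

270


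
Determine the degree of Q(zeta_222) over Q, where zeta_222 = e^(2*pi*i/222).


The degree equals Euler's totient phi(222).
222 = 2 * 3 * 37
phi(222) = 72

72


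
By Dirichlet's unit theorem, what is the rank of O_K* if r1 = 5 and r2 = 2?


By Dirichlet's unit theorem:
rank = r1 + r2 - 1
= 5 + 2 - 1
= 6

6


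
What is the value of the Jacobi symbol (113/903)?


Compute (113/903) via quadratic reciprocity:
  reciprocity: (113/903) -> +(903/113)
  reduce: (112/113)
  pull out 2: (2/113) = +1  (since 113 mod 8 = 1)
  pull out 2: (2/113) = +1  (since 113 mod 8 = 1)
  pull out 2: (2/113) = +1  (since 113 mod 8 = 1)
  pull out 2: (2/113) = +1  (since 113 mod 8 = 1)
  reciprocity: (7/113) -> +(113/7)
  reduce: (1/7)
  (1/7) = 1
Product of signs = 1

1


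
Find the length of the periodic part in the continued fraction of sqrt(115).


Run the CF algorithm for sqrt(115).
a_0 = floor(sqrt(115)) = 10; set m_0=0, q_0=1.
Recurrence: m' = q*a - m,  q' = (d - m'^2)/q,  a' = floor((a_0 + m')/q').
  step 1: m=10, q=15, a=1
  step 2: m=5, q=6, a=2
  step 3: m=7, q=11, a=1
  step 4: m=4, q=9, a=1
  step 5: m=5, q=10, a=1
  step 6: m=5, q=9, a=1
  step 7: m=4, q=11, a=1
  step 8: m=7, q=6, a=2
  step 9: m=5, q=15, a=1
  step 10: m=10, q=1, a=20
a_10 = 2*a_0 = 20, so the period closes here.
sqrt(115) = [10; 1, 2, 1, 1, 1, 1, 1, 2, 1, 20]
Period length = 10

10


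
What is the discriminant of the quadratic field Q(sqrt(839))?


For K = Q(sqrt(d)) with d squarefree: disc(K) = d if d = 1 mod 4, and disc(K) = 4d if d = 2 or 3 mod 4.
Here d = 839, and d mod 4 = 3.
d = 3 mod 4, not 1 (O_K = Z[sqrt(d)]), so disc(K) = 4d = 4 * (839) = 3356

3356


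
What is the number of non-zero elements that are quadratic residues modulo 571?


For prime p, the number of non-zero quadratic residues is (p-1)/2.
= (571-1)/2
= 285

285


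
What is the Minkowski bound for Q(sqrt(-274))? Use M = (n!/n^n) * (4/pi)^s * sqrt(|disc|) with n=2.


d = -274, d mod 4 = 2, so disc(K) = 4d = -1096; |disc(K)| = 1096
Imaginary quadratic field, so n = 2, s = r2 = 1, r1 = 0
M = (n!/n^n) * (4/pi)^s * sqrt(|disc(K)|) = (2!/2^2) * (4/pi)^1 * sqrt(1096)
= 0.5 * 1.273240 * 33.105891
= 21.0759

21.0759


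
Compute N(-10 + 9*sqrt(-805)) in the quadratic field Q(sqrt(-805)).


N(a + b*sqrt(d)) = a^2 - d*b^2
= (-10)^2 - (-805)*(9)^2
= 100 + 65205
= 65305

65305


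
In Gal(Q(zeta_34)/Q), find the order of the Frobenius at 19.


The Frobenius at p in Gal(Q(zeta_n)/Q) = (Z/nZ)* is the class of p, so its order is ord_34(19), the smallest k >= 1 with 19^k = 1 mod 34.
n = 34 = 2 * 17, phi(34) = 16; the order divides phi(n).
Divisors of 16: 1, 2, 4, 8, 16
Repeated squaring mod 34: 19^1 = 19, 19^2 = 21, 19^4 = 33, 19^8 = 1, 19^16 = 1
Test divisors in increasing order:
  k=1: 19^1 = 19 mod 34
  k=2: 19^2 = 21 mod 34
  k=4: 19^4 = 33 mod 34
  k=8: 19^8 = 1 mod 34  <- first divisor giving 1
Order = 8

8


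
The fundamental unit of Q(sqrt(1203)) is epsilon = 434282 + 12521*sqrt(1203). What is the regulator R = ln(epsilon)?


epsilon = 434282 + 12521*sqrt(1203)
= 868564.0000
R = ln(868564.0000)
= 13.6746

13.6746


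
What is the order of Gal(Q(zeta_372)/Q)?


|Gal(Q(zeta_372)/Q)| = phi(372)
= 120

120


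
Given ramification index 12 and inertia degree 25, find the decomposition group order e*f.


|D_P| = e * f
= 12 * 25
= 300

300


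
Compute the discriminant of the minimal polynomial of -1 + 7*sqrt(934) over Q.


The element -1 + 7*sqrt(934) has minimal polynomial:
x^2 + 2*x - 45765
Discriminant = (2)^2 - 4*(-45765)
= 4 + 183060
= 183064

183064


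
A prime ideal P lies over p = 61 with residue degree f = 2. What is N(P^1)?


N(P^a) = p^(a*f)
= 61^(1*2)
= 61^2
= 3721

3721


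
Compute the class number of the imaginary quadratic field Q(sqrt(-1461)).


K = Q(sqrt(-1461)). d mod 4 = 3, so D = disc(K) = 4d = -5844
h(K) equals the number of primitive reduced positive-definite forms (a, b, c) = a*x^2 + b*x*y + c*y^2 with b^2 - 4ac = D,
where reduced means |b| <= a <= c, with b >= 0 whenever |b| = a or a = c, and primitive means gcd(a, b, c) = 1.
Reduced forces 3a^2 <= |D| = 5844, so 1 <= a <= 44; b must have the parity of D, and c = (b^2 - D)/(4a) must be an integer >= a.
Enumerate a = 1..44, b in [-a, a]:
  a=1: (1, 0, 1461)  [1]
  a=2: (2, 2, 731)  [1]
  a=3: (3, 0, 487)  [1]
  a=4: none
  a=5: (5, -4, 293), (5, 4, 293)  [2]
  a=6: (6, 6, 245)  [1]
  a=7: (7, -6, 210), (7, 6, 210)  [2]
  a=8..9: none
  a=10: (10, -6, 147), (10, 6, 147)  [2]
  a=11..13: none
  a=14: (14, -6, 105), (14, 6, 105)  [2]
  a=15: (15, -6, 98), (15, 6, 98)  [2]
  a=16: none
  a=17: (17, -2, 86), (17, 2, 86)  [2]
  a=18..20: none
  a=21: (21, -6, 70), (21, 6, 70)  [2]
  a=22..24: none
  a=25: (25, -16, 61), (25, 16, 61)  [2]
  a=26..29: none
  a=30: (30, -6, 49), (30, 6, 49)  [2]
  a=31..33: none
  a=34: (34, -2, 43), (34, 2, 43)  [2]
  a=35: (35, -34, 50), (35, -6, 42), (35, 6, 42), (35, 34, 50)  [4]
  a=36..44: none
Total reduced forms: 1 + 1 + 1 + 2 + 1 + 2 + 2 + 2 + 2 + 2 + 2 + 2 + 2 + 2 + 4 = 28
h = 28

28


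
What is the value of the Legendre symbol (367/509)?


p = 509 is prime, so compute (367/509) with the reciprocity algorithm (Jacobi-symbol steps: pull out 2s via (2/n), flip via reciprocity, reduce):
  reciprocity: (367/509) -> +(509/367)
  reduce: (142/367)
  pull out 2: (2/367) = +1  (since 367 mod 8 = 7)
  reciprocity: (71/367) -> -(367/71)
  reduce: (12/71)
  pull out 2: (2/71) = +1  (since 71 mod 8 = 7)
  pull out 2: (2/71) = +1  (since 71 mod 8 = 7)
  reciprocity: (3/71) -> -(71/3)
  reduce: (2/3)
  pull out 2: (2/3) = -1  (since 3 mod 8 = 3)
  (1/3) = 1
Product of signs = -1
(367/509) = -1

-1


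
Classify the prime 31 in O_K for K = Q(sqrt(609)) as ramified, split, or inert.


K = Q(sqrt(609)). Since d mod 4 = 1, disc(K) = 609.
Check p | disc: 609 mod 31 = 20.
p does not divide disc. Compute Legendre symbol (d/p):
20^((31-1)/2) mod 31 = 1
(d/p) = 1, so p splits: (p) = P*P' with e=1, f=1, g=2.
Therefore p is split.

split


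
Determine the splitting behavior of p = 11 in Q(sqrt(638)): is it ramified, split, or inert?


K = Q(sqrt(638)). Since d mod 4 = 2, disc(K) = 2552.
Check p | disc: 2552 mod 11 = 0.
p divides disc, so p ramifies: (p) = P^2 with e=2, f=1, g=1.
Therefore p is ramified.

ramified


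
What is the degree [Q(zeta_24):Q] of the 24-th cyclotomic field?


The degree equals Euler's totient phi(24).
24 = 2^3 * 3
phi(24) = 8

8


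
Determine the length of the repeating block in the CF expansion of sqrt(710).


Run the CF algorithm for sqrt(710).
a_0 = floor(sqrt(710)) = 26; set m_0=0, q_0=1.
Recurrence: m' = q*a - m,  q' = (d - m'^2)/q,  a' = floor((a_0 + m')/q').
  step 1: m=26, q=34, a=1
  step 2: m=8, q=19, a=1
  step 3: m=11, q=31, a=1
  step 4: m=20, q=10, a=4
  step 5: m=20, q=31, a=1
  step 6: m=11, q=19, a=1
  step 7: m=8, q=34, a=1
  step 8: m=26, q=1, a=52
a_8 = 2*a_0 = 52, so the period closes here.
sqrt(710) = [26; 1, 1, 1, 4, 1, 1, 1, 52]
Period length = 8

8


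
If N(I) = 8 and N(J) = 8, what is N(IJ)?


N(IJ) = N(I) * N(J)
= 8 * 8
= 64

64


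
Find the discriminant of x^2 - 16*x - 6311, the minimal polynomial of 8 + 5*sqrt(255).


The element 8 + 5*sqrt(255) has minimal polynomial:
x^2 - 16*x - 6311
Discriminant = (-16)^2 - 4*(-6311)
= 256 + 25244
= 25500

25500


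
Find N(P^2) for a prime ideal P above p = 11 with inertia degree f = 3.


N(P^a) = p^(a*f)
= 11^(2*3)
= 11^6
= 1771561

1771561


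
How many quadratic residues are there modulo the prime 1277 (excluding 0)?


For prime p, the number of non-zero quadratic residues is (p-1)/2.
= (1277-1)/2
= 638

638


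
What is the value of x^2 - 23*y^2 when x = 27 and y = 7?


x^2 - d*y^2
= 27^2 - 23*7^2
= 729 - 1127
= -398

-398


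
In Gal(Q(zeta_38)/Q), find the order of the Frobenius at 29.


The Frobenius at p in Gal(Q(zeta_n)/Q) = (Z/nZ)* is the class of p, so its order is ord_38(29), the smallest k >= 1 with 29^k = 1 mod 38.
n = 38 = 2 * 19, phi(38) = 18; the order divides phi(n).
Divisors of 18: 1, 2, 3, 6, 9, 18
Repeated squaring mod 38: 29^1 = 29, 29^2 = 5, 29^4 = 25, 29^8 = 17, 29^16 = 23
Test divisors in increasing order:
  k=1: 29^1 = 29 mod 38
  k=2: 29^2 = 5 mod 38
  k=3: 29^3 = 5 * 29 = 31 mod 38
  k=6: 29^6 = 25 * 5 = 11 mod 38
  k=9: 29^9 = 17 * 29 = 37 mod 38
  k=18: 29^18 = 23 * 5 = 1 mod 38  <- first divisor giving 1
Order = 18

18


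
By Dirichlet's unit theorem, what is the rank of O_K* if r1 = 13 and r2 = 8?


By Dirichlet's unit theorem:
rank = r1 + r2 - 1
= 13 + 8 - 1
= 20

20


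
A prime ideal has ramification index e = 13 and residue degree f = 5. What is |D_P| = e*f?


|D_P| = e * f
= 13 * 5
= 65

65


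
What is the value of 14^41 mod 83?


p = 83 is prime and the exponent is (p-1)/2 = 41, so by Euler's criterion 14^41 = (14/83) = +1 or -1 mod 83.
Compute by square-and-multiply:
  41 = 32 + 8 + 1 (binary 101001)
  Repeated squaring mod 83: 14^1 = 14, 14^2 = 30, 14^4 = 70, 14^8 = 3, 14^16 = 9, 14^32 = 81
  14^41 = 14^32 * 14^8 * 14^1 = 81 * 3 * 14 mod 83
    81 * 3 = 243 = 77 mod 83
    77 * 14 = 1078 = 82 mod 83
  14^41 = 82 mod 83
Result 82 = p - 1 = -1 mod 83: 14 is a quadratic non-residue mod 83. As a residue in [0, p-1] the value is 82.
14^41 mod 83 = 82

82


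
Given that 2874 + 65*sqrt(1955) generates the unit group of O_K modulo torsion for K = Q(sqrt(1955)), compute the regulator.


epsilon = 2874 + 65*sqrt(1955)
= 5747.9998
R = ln(5747.9998)
= 8.6566

8.6566


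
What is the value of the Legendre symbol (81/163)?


p = 163 is prime, so compute (81/163) with the reciprocity algorithm (Jacobi-symbol steps: pull out 2s via (2/n), flip via reciprocity, reduce):
  reciprocity: (81/163) -> +(163/81)
  reduce: (1/81)
  (1/81) = 1
Product of signs = 1
(81/163) = 1

1


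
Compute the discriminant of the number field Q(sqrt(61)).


For K = Q(sqrt(d)) with d squarefree: disc(K) = d if d = 1 mod 4, and disc(K) = 4d if d = 2 or 3 mod 4.
Here d = 61, and d mod 4 = 1.
d = 1 mod 4 (O_K = Z[(1+sqrt(d))/2]), so disc(K) = d = 61

61


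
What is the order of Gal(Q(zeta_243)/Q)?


|Gal(Q(zeta_243)/Q)| = phi(243)
= 162

162


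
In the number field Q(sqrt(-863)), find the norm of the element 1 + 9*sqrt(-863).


N(a + b*sqrt(d)) = a^2 - d*b^2
= (1)^2 - (-863)*(9)^2
= 1 + 69903
= 69904

69904


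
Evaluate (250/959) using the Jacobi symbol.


Compute (250/959) via quadratic reciprocity:
  pull out 2: (2/959) = +1  (since 959 mod 8 = 7)
  reciprocity: (125/959) -> +(959/125)
  reduce: (84/125)
  pull out 2: (2/125) = -1  (since 125 mod 8 = 5)
  pull out 2: (2/125) = -1  (since 125 mod 8 = 5)
  reciprocity: (21/125) -> +(125/21)
  reduce: (20/21)
  pull out 2: (2/21) = -1  (since 21 mod 8 = 5)
  pull out 2: (2/21) = -1  (since 21 mod 8 = 5)
  reciprocity: (5/21) -> +(21/5)
  reduce: (1/5)
  (1/5) = 1
Product of signs = 1

1


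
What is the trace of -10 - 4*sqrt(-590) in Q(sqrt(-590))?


Tr(a + b*sqrt(d)) = (a + b*sqrt(d)) + (a - b*sqrt(d)) = 2a
= 2 * (-10)
= -20

-20


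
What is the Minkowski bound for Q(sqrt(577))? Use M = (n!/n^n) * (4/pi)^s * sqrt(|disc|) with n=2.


d = 577, d mod 4 = 1, so disc(K) = d = 577; |disc(K)| = 577
Real quadratic field, so n = 2, s = r2 = 0, r1 = 2
M = (n!/n^n) * (4/pi)^s * sqrt(|disc(K)|) = (2!/2^2) * (4/pi)^0 * sqrt(577)
= 0.5 * 1.000000 * 24.020824
= 12.0104

12.0104


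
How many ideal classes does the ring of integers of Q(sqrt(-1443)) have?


K = Q(sqrt(-1443)). d mod 4 = 1, so D = disc(K) = d = -1443
h(K) equals the number of primitive reduced positive-definite forms (a, b, c) = a*x^2 + b*x*y + c*y^2 with b^2 - 4ac = D,
where reduced means |b| <= a <= c, with b >= 0 whenever |b| = a or a = c, and primitive means gcd(a, b, c) = 1.
Reduced forces 3a^2 <= |D| = 1443, so 1 <= a <= 21; b must have the parity of D, and c = (b^2 - D)/(4a) must be an integer >= a.
Enumerate a = 1..21, b in [-a, a]:
  a=1: (1, 1, 361)  [1]
  a=2: none
  a=3: (3, 3, 121)  [1]
  a=4..10: none
  a=11: (11, -3, 33), (11, 3, 33)  [2]
  a=12: none
  a=13: (13, 13, 31)  [1]
  a=14..16: none
  a=17: (17, -11, 23), (17, 11, 23)  [2]
  a=18: none
  a=19: (19, 1, 19)  [1]
  a=20..21: none
Total reduced forms: 1 + 1 + 2 + 1 + 2 + 1 = 8
h = 8

8


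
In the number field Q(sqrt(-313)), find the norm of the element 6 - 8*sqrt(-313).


N(a + b*sqrt(d)) = a^2 - d*b^2
= (6)^2 - (-313)*(-8)^2
= 36 + 20032
= 20068

20068


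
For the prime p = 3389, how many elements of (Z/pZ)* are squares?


For prime p, the number of non-zero quadratic residues is (p-1)/2.
= (3389-1)/2
= 1694

1694


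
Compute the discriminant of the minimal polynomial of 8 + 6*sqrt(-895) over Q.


The element 8 + 6*sqrt(-895) has minimal polynomial:
x^2 - 16*x + 32284
Discriminant = (-16)^2 - 4*(32284)
= 256 - 129136
= -128880

-128880


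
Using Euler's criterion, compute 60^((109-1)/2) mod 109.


p = 109 is prime and the exponent is (p-1)/2 = 54, so by Euler's criterion 60^54 = (60/109) = +1 or -1 mod 109.
Compute by square-and-multiply:
  54 = 32 + 16 + 4 + 2 (binary 110110)
  Repeated squaring mod 109: 60^1 = 60, 60^2 = 3, 60^4 = 9, 60^8 = 81, 60^16 = 21, 60^32 = 5
  60^54 = 60^32 * 60^16 * 60^4 * 60^2 = 5 * 21 * 9 * 3 mod 109
    5 * 21 = 105 = 105 mod 109
    105 * 9 = 945 = 73 mod 109
    73 * 3 = 219 = 1 mod 109
  60^54 = 1 mod 109
Result 1: 60 is a quadratic residue mod 109.
60^54 mod 109 = 1

1
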